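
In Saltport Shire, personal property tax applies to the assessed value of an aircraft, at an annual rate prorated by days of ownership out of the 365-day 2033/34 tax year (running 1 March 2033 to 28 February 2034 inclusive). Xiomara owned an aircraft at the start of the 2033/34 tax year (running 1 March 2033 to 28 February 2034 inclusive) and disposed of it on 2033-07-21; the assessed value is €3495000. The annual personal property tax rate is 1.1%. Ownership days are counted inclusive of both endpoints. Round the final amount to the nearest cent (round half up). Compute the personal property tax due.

€15062.01

Days held (2033-03-01 to 2033-07-21): 143 out of 365
Tax = €3495000 × 1.1% × 143/365 = €15062.0137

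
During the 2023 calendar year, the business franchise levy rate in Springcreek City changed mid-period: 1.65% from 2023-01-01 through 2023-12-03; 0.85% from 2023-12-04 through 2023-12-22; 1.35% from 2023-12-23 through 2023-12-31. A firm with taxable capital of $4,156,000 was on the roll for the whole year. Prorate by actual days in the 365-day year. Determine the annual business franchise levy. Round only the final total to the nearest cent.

2023-01-01 to 2023-12-03: 337 days at 1.65% → $4,156,000 × 1.65% × 337/365 = $63,313.5288
2023-12-04 to 2023-12-22: 19 days at 0.85% → $4,156,000 × 0.85% × 19/365 = $1,838.8877
2023-12-23 to 2023-12-31: 9 days at 1.35% → $4,156,000 × 1.35% × 9/365 = $1,383.4356
Total = $66,535.8521

$66,535.85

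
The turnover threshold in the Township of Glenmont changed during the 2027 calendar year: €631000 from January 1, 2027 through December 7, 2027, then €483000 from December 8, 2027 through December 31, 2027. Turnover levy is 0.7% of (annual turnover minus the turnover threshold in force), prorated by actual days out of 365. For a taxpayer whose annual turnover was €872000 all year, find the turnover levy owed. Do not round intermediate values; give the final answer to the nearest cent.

€1755.12

January 1 – December 7, 2027: 341 days, exemption €631000 → (€872000 − €631000) × 0.7% × 341/365 = €1576.0740
December 8 – December 31, 2027: 24 days, exemption €483000 → (€872000 − €483000) × 0.7% × 24/365 = €179.0466
Total = €1755.1205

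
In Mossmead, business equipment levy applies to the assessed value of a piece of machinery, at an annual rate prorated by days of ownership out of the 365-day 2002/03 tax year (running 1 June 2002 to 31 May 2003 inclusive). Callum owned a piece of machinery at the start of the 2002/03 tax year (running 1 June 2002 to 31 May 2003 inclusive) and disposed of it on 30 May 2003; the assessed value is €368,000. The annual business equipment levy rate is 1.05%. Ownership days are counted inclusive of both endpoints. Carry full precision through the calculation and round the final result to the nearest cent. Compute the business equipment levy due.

€3,853.41

Days held (1 June 2002 – 30 May 2003): 364 out of 365
Tax = €368,000 × 1.05% × 364/365 = €3,853.4137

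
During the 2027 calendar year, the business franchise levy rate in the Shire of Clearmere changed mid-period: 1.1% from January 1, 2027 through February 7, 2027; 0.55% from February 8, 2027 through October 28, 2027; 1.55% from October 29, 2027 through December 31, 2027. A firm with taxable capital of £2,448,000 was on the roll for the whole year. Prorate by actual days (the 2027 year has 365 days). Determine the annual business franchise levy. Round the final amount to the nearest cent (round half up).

January 1 – February 7, 2027: 38 days at 1.1% → £2,448,000 × 1.1% × 38/365 = £2,803.4630
February 8 – October 28, 2027: 263 days at 0.55% → £2,448,000 × 0.55% × 263/365 = £9,701.4575
October 29 – December 31, 2027: 64 days at 1.55% → £2,448,000 × 1.55% × 64/365 = £6,653.1945
Total = £19,158.1151

£19,158.12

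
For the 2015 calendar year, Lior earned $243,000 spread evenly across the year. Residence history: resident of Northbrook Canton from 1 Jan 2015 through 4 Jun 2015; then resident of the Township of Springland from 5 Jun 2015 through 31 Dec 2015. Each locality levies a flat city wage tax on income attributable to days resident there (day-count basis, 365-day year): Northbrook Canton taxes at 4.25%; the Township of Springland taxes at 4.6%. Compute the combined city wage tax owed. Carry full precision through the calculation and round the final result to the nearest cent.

$10,816.83

Northbrook Canton, 1 Jan – 4 Jun 2015: 155 days → $243,000 × 4.25% × 155/365 = $4,385.6507
The Township of Springland, 5 Jun – 31 Dec 2015: 210 days → $243,000 × 4.6% × 210/365 = $6,431.1781
Total = $10,816.8288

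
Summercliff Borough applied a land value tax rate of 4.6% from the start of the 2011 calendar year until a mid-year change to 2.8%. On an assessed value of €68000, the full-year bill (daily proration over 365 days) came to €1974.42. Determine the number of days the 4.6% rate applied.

21 days

Let d = days at the first rate; then 365 − d days at the second rate.
€68000 × [4.6%·d + 2.8%·(365−d)] / 365 = €1974.42
Solving gives d = 21, so the new rate took effect on 22 Jan 2011.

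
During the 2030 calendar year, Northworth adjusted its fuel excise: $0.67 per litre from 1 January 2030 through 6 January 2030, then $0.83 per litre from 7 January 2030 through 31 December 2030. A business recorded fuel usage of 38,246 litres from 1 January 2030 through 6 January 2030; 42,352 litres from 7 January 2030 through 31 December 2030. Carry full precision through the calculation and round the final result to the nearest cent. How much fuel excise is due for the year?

$60,776.98

1 January – 6 January 2030: 38,246 litres at $0.67/litre → $25,624.82
7 January – 31 December 2030: 42,352 litres at $0.83/litre → $35,152.16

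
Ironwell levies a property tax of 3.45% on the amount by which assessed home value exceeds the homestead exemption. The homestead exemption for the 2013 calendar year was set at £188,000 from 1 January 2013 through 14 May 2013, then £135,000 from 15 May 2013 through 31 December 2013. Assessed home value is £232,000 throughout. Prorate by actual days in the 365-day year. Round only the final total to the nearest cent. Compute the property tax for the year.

£2,675.22

1 January – 14 May 2013: 134 days, exemption £188,000 → (£232,000 − £188,000) × 3.45% × 134/365 = £557.2932
15 May – 31 December 2013: 231 days, exemption £135,000 → (£232,000 − £135,000) × 3.45% × 231/365 = £2,117.9219
Total = £2,675.2151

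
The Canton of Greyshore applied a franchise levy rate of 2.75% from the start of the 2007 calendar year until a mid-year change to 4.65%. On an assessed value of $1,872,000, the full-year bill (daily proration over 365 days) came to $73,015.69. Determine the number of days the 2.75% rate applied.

Let d = days at the first rate; then 365 − d days at the second rate.
$1,872,000 × [2.75%·d + 4.65%·(365−d)] / 365 = $73,015.69
Solving gives d = 144, so the new rate took effect on May 25, 2007.

144 days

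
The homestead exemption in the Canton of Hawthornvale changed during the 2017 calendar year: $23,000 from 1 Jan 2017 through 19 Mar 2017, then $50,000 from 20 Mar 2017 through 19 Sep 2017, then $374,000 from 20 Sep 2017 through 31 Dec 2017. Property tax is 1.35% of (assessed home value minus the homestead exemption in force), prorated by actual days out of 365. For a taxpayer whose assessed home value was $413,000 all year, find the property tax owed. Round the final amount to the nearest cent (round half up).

$3,744.09

1 Jan – 19 Mar 2017: 78 days, exemption $23,000 → ($413,000 − $23,000) × 1.35% × 78/365 = $1,125.1233
20 Mar – 19 Sep 2017: 184 days, exemption $50,000 → ($413,000 − $50,000) × 1.35% × 184/365 = $2,470.3890
20 Sep – 31 Dec 2017: 103 days, exemption $374,000 → ($413,000 − $374,000) × 1.35% × 103/365 = $148.5740
Total = $3,744.0863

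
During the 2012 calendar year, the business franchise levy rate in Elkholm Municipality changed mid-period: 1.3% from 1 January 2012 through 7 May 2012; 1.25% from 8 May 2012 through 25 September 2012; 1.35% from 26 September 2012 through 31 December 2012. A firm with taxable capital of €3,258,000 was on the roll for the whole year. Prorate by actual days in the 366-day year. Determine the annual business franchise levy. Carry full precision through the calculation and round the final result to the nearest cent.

1 January – 7 May 2012: 128 days at 1.3% → €3,258,000 × 1.3% × 128/366 = €14,812.3279
8 May – 25 September 2012: 141 days at 1.25% → €3,258,000 × 1.25% × 141/366 = €15,689.1393
26 September – 31 December 2012: 97 days at 1.35% → €3,258,000 × 1.35% × 97/366 = €11,656.6967
Total = €42,158.1639

€42,158.16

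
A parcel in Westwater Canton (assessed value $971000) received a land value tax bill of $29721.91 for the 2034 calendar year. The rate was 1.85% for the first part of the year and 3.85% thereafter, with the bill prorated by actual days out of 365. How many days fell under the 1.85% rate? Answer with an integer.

144 days

Let d = days at the first rate; then 365 − d days at the second rate.
$971000 × [1.85%·d + 3.85%·(365−d)] / 365 = $29721.91
Solving gives d = 144, so the new rate took effect on 25 May 2034.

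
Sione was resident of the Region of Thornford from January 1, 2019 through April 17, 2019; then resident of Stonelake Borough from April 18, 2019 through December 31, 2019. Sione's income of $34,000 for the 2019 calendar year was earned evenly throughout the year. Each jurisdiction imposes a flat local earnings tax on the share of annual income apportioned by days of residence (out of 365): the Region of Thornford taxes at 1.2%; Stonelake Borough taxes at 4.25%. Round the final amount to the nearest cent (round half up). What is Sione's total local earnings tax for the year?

The Region of Thornford, January 1 – April 17, 2019: 107 days → $34,000 × 1.2% × 107/365 = $119.6055
Stonelake Borough, April 18 – December 31, 2019: 258 days → $34,000 × 4.25% × 258/365 = $1,021.3973
Total = $1,141.0027

$1,141.00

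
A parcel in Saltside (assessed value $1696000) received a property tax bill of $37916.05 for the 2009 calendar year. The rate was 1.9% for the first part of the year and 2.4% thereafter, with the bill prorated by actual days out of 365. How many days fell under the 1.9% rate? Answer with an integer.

Let d = days at the first rate; then 365 − d days at the second rate.
$1696000 × [1.9%·d + 2.4%·(365−d)] / 365 = $37916.05
Solving gives d = 120, so the new rate took effect on 1 May 2009.

120 days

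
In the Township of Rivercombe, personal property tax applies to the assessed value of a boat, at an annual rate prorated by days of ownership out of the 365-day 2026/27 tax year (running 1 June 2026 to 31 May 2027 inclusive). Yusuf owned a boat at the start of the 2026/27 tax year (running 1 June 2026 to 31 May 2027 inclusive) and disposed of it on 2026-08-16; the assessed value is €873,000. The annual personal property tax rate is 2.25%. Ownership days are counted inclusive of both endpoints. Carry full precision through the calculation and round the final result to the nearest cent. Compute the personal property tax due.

€4,143.76

Days held (2026-06-01 to 2026-08-16): 77 out of 365
Tax = €873,000 × 2.25% × 77/365 = €4,143.7603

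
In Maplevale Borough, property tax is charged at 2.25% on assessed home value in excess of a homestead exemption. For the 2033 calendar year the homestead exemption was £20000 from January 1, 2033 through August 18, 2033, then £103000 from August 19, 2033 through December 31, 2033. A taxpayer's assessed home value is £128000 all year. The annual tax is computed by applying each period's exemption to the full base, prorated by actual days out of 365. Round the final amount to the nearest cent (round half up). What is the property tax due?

£1739.28

January 1 – August 18, 2033: 230 days, exemption £20000 → (£128000 − £20000) × 2.25% × 230/365 = £1531.2329
August 19 – December 31, 2033: 135 days, exemption £103000 → (£128000 − £103000) × 2.25% × 135/365 = £208.0479
Total = £1739.2808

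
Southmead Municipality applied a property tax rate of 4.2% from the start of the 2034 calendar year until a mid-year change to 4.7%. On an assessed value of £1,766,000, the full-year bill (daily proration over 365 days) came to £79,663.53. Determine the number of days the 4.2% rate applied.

138 days

Let d = days at the first rate; then 365 − d days at the second rate.
£1,766,000 × [4.2%·d + 4.7%·(365−d)] / 365 = £79,663.53
Solving gives d = 138, so the new rate took effect on 19 May 2034.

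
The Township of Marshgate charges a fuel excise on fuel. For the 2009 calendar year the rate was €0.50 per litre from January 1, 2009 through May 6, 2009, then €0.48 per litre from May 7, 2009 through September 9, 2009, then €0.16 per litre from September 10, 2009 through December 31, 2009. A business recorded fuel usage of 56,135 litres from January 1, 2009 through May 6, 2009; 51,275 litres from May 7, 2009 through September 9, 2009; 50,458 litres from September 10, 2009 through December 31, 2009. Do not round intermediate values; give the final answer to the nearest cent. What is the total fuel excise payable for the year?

January 1 – May 6, 2009: 56,135 litres at €0.50/litre → €28,067.50
May 7 – September 9, 2009: 51,275 litres at €0.48/litre → €24,612.00
September 10 – December 31, 2009: 50,458 litres at €0.16/litre → €8,073.28

€60,752.78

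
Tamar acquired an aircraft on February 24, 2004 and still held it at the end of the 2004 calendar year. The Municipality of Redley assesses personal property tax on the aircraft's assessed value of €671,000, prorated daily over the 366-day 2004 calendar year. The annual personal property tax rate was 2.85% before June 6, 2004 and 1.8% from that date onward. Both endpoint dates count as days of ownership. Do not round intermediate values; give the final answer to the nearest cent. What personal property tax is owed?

€12,278.75

February 24 – June 5, 2004: 103 days at 2.85% → €671,000 × 2.85% × 103/366 = €5,381.7500
June 6 – December 31, 2004: 209 days at 1.8% → €671,000 × 1.8% × 209/366 = €6,897.0000
Total = €12,278.7500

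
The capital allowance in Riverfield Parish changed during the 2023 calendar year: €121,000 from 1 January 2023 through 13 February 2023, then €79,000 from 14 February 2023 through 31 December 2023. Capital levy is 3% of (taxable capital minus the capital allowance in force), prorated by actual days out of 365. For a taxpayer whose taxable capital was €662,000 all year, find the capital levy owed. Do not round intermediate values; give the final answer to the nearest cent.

1 January – 13 February 2023: 44 days, exemption €121,000 → (€662,000 − €121,000) × 3% × 44/365 = €1,956.4932
14 February – 31 December 2023: 321 days, exemption €79,000 → (€662,000 − €79,000) × 3% × 321/365 = €15,381.6164
Total = €17,338.1096

€17,338.11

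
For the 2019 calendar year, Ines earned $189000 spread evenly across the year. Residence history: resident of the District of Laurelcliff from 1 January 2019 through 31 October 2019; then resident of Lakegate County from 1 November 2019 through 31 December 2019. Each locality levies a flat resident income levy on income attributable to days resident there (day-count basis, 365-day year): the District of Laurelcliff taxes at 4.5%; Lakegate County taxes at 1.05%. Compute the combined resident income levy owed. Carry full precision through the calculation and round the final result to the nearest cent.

The District of Laurelcliff, 1 January – 31 October 2019: 304 days → $189000 × 4.5% × 304/365 = $7083.6164
Lakegate County, 1 November – 31 December 2019: 61 days → $189000 × 1.05% × 61/365 = $331.6562
Total = $7415.2726

$7415.27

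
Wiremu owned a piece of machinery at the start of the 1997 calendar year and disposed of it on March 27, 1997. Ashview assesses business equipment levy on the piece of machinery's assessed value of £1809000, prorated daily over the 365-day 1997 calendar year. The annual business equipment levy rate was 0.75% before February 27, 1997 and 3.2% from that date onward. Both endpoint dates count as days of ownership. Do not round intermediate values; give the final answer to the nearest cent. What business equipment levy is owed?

£6718.08

January 1 – February 26, 1997: 57 days at 0.75% → £1809000 × 0.75% × 57/365 = £2118.7603
February 27 – March 27, 1997: 29 days at 3.2% → £1809000 × 3.2% × 29/365 = £4599.3205
Total = £6718.0808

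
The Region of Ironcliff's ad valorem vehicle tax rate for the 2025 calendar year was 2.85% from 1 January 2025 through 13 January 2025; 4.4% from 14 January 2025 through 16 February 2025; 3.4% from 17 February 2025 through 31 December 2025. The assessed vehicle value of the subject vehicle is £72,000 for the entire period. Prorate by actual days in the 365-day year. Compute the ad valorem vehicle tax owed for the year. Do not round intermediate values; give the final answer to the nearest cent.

£2,500.96

1 January – 13 January 2025: 13 days at 2.85% → £72,000 × 2.85% × 13/365 = £73.0849
14 January – 16 February 2025: 34 days at 4.4% → £72,000 × 4.4% × 34/365 = £295.1014
17 February – 31 December 2025: 318 days at 3.4% → £72,000 × 3.4% × 318/365 = £2,132.7781
Total = £2,500.9644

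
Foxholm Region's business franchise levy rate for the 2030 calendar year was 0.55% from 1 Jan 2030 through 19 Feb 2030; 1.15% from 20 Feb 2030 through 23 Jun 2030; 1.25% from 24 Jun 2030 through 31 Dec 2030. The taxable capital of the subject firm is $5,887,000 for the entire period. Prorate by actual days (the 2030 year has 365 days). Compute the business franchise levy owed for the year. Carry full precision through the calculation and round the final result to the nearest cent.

$65,942.46

1 Jan – 19 Feb 2030: 50 days at 0.55% → $5,887,000 × 0.55% × 50/365 = $4,435.4110
20 Feb – 23 Jun 2030: 124 days at 1.15% → $5,887,000 × 1.15% × 124/365 = $22,999.6219
24 Jun – 31 Dec 2030: 191 days at 1.25% → $5,887,000 × 1.25% × 191/365 = $38,507.4315
Total = $65,942.4644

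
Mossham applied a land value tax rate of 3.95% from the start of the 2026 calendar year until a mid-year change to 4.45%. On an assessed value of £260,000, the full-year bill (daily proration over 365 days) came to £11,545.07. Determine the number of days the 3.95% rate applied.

7 days

Let d = days at the first rate; then 365 − d days at the second rate.
£260,000 × [3.95%·d + 4.45%·(365−d)] / 365 = £11,545.07
Solving gives d = 7, so the new rate took effect on 8 January 2026.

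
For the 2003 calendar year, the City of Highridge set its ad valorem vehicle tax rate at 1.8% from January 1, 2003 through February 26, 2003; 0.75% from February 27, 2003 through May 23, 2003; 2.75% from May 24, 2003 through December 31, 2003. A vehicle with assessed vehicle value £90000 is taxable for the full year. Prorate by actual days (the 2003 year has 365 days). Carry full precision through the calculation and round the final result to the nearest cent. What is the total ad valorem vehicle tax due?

January 1 – February 26, 2003: 57 days at 1.8% → £90000 × 1.8% × 57/365 = £252.9863
February 27 – May 23, 2003: 86 days at 0.75% → £90000 × 0.75% × 86/365 = £159.0411
May 24 – December 31, 2003: 222 days at 2.75% → £90000 × 2.75% × 222/365 = £1505.3425
Total = £1917.3699

£1917.37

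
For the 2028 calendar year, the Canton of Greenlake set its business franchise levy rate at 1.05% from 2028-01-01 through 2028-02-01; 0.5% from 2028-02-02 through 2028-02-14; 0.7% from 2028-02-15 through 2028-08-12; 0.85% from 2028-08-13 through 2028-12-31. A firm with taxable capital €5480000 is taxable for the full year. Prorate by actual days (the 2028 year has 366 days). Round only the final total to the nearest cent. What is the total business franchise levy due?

€42814.37

2028-01-01 to 2028-02-01: 32 days at 1.05% → €5480000 × 1.05% × 32/366 = €5030.8197
2028-02-02 to 2028-02-14: 13 days at 0.5% → €5480000 × 0.5% × 13/366 = €973.2240
2028-02-15 to 2028-08-12: 180 days at 0.7% → €5480000 × 0.7% × 180/366 = €18865.5738
2028-08-13 to 2028-12-31: 141 days at 0.85% → €5480000 × 0.85% × 141/366 = €17944.7541
Total = €42814.3716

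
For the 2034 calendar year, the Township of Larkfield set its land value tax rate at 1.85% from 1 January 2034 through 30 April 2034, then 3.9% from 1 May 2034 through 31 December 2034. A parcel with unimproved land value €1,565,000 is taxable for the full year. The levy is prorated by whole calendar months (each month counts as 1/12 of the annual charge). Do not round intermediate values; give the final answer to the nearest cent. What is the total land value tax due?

1 January – 30 April 2034: 4 months at 1.85% → €1,565,000 × 1.85% × 4/12 = €9,650.8333
1 May – 31 December 2034: 8 months at 3.9% → €1,565,000 × 3.9% × 8/12 = €40,690.0000
Total = €50,340.8333

€50,340.83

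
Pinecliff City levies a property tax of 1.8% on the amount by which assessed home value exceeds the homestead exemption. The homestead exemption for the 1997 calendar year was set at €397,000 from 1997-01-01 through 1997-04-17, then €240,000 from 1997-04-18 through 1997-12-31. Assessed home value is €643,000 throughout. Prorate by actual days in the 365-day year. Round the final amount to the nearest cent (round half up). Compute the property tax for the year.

€6,425.56

1997-01-01 to 1997-04-17: 107 days, exemption €397,000 → (€643,000 − €397,000) × 1.8% × 107/365 = €1,298.0712
1997-04-18 to 1997-12-31: 258 days, exemption €240,000 → (€643,000 − €240,000) × 1.8% × 258/365 = €5,127.4849
Total = €6,425.5562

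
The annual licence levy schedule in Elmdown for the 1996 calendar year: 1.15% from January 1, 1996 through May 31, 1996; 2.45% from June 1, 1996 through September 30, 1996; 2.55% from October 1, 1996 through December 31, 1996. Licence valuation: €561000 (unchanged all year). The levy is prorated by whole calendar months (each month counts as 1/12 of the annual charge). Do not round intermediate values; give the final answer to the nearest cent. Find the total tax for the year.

€10846.00

January 1 – May 31, 1996: 5 months at 1.15% → €561000 × 1.15% × 5/12 = €2688.1250
June 1 – September 30, 1996: 4 months at 2.45% → €561000 × 2.45% × 4/12 = €4581.5000
October 1 – December 31, 1996: 3 months at 2.55% → €561000 × 2.55% × 3/12 = €3576.3750
Total = €10846.0000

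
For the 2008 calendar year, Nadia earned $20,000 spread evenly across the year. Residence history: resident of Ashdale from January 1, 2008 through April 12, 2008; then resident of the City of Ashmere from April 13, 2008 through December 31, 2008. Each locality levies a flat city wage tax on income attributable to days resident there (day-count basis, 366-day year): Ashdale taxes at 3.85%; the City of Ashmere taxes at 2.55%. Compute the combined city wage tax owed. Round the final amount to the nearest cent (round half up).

Ashdale, January 1 – April 12, 2008: 103 days → $20,000 × 3.85% × 103/366 = $216.6940
The City of Ashmere, April 13 – December 31, 2008: 263 days → $20,000 × 2.55% × 263/366 = $366.4754
Total = $583.1694

$583.17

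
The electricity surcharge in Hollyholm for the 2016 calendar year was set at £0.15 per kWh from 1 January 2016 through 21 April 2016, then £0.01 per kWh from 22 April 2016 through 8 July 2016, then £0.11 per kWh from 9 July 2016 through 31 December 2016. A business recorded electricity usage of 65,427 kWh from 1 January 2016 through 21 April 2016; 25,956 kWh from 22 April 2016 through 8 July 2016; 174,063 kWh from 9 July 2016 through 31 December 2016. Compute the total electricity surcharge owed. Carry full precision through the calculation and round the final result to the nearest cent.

1 January – 21 April 2016: 65,427 kWh at £0.15/kWh → £9814.05
22 April – 8 July 2016: 25,956 kWh at £0.01/kWh → £259.56
9 July – 31 December 2016: 174,063 kWh at £0.11/kWh → £19146.93

£29220.54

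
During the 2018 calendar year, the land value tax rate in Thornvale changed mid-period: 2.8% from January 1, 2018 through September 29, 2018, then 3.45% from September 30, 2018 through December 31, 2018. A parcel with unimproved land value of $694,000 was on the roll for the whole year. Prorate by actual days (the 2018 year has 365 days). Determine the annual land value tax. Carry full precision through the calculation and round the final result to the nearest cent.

January 1 – September 29, 2018: 272 days at 2.8% → $694,000 × 2.8% × 272/365 = $14,480.8329
September 30 – December 31, 2018: 93 days at 3.45% → $694,000 × 3.45% × 93/365 = $6,100.5452
Total = $20,581.3781

$20,581.38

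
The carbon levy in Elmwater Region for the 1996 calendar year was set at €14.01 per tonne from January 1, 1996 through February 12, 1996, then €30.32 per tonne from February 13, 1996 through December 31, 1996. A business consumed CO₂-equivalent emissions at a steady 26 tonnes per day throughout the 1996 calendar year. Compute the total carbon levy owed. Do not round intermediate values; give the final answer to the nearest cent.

January 1 – February 12, 1996: 43 days × 26 tonnes/day = 1,118 tonnes at €14.01/tonne → €15,663.18
February 13 – December 31, 1996: 323 days × 26 tonnes/day = 8,398 tonnes at €30.32/tonne → €254,627.36

€270,290.54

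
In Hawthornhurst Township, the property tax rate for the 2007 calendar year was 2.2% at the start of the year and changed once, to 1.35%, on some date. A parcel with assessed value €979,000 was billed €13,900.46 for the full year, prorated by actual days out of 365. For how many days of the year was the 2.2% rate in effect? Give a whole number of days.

Let d = days at the first rate; then 365 − d days at the second rate.
€979,000 × [2.2%·d + 1.35%·(365−d)] / 365 = €13,900.46
Solving gives d = 30, so the new rate took effect on 31 January 2007.

30 days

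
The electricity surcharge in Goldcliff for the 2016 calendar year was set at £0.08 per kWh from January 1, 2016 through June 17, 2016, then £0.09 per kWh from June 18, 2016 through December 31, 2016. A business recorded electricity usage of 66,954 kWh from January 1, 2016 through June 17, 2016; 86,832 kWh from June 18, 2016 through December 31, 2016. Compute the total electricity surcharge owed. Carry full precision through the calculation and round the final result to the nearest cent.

£13,171.20

January 1 – June 17, 2016: 66,954 kWh at £0.08/kWh → £5,356.32
June 18 – December 31, 2016: 86,832 kWh at £0.09/kWh → £7,814.88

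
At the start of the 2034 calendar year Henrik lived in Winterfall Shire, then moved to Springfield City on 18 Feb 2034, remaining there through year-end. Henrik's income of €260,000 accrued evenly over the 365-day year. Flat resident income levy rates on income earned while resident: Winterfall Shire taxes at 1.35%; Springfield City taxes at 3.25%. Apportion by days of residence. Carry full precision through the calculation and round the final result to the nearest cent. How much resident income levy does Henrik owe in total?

Winterfall Shire, 1 Jan – 17 Feb 2034: 48 days → €260,000 × 1.35% × 48/365 = €461.5890
Springfield City, 18 Feb – 31 Dec 2034: 317 days → €260,000 × 3.25% × 317/365 = €7,338.7671
Total = €7,800.3562

€7,800.36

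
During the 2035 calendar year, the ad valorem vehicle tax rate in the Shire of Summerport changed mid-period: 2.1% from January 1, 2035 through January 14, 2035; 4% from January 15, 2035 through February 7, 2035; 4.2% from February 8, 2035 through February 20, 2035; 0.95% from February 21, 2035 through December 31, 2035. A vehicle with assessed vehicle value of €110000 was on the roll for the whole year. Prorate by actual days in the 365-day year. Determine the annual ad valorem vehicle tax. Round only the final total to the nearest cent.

January 1 – January 14, 2035: 14 days at 2.1% → €110000 × 2.1% × 14/365 = €88.6027
January 15 – February 7, 2035: 24 days at 4% → €110000 × 4% × 24/365 = €289.3151
February 8 – February 20, 2035: 13 days at 4.2% → €110000 × 4.2% × 13/365 = €164.5479
February 21 – December 31, 2035: 314 days at 0.95% → €110000 × 0.95% × 314/365 = €898.9863
Total = €1441.4521

€1441.45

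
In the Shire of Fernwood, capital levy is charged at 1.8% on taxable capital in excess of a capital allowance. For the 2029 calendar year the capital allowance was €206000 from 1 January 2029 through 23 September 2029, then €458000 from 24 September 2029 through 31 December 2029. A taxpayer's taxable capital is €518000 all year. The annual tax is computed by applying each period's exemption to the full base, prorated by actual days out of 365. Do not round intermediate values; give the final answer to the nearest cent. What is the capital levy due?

1 January – 23 September 2029: 266 days, exemption €206000 → (€518000 − €206000) × 1.8% × 266/365 = €4092.7562
24 September – 31 December 2029: 99 days, exemption €458000 → (€518000 − €458000) × 1.8% × 99/365 = €292.9315
Total = €4385.6877

€4385.69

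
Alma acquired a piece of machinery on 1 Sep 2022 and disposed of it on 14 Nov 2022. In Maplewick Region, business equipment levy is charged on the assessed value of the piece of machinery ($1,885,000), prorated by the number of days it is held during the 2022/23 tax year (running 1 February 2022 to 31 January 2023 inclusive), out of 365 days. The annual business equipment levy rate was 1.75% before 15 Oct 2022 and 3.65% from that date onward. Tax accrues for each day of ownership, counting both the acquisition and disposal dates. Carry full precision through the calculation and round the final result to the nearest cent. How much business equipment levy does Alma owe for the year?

1 Sep – 14 Oct 2022: 44 days at 1.75% → $1,885,000 × 1.75% × 44/365 = $3,976.5753
15 Oct – 14 Nov 2022: 31 days at 3.65% → $1,885,000 × 3.65% × 31/365 = $5,843.5000
Total = $9,820.0753

$9,820.08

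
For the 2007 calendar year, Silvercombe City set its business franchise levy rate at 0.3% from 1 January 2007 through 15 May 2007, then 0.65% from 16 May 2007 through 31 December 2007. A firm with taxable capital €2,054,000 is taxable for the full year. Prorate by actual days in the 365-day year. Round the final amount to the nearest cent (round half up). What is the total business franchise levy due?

1 January – 15 May 2007: 135 days at 0.3% → €2,054,000 × 0.3% × 135/365 = €2,279.0959
16 May – 31 December 2007: 230 days at 0.65% → €2,054,000 × 0.65% × 230/365 = €8,412.9589
Total = €10,692.0548

€10,692.05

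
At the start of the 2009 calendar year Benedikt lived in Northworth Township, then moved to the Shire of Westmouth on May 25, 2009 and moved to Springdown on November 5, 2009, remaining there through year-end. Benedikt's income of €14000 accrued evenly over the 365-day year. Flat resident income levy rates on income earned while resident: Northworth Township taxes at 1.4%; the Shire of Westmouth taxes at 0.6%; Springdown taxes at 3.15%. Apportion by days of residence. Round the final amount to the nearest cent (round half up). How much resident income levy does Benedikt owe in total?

€183.94

Northworth Township, January 1 – May 24, 2009: 144 days → €14000 × 1.4% × 144/365 = €77.3260
The Shire of Westmouth, May 25 – November 4, 2009: 164 days → €14000 × 0.6% × 164/365 = €37.7425
Springdown, November 5 – December 31, 2009: 57 days → €14000 × 3.15% × 57/365 = €68.8685
Total = €183.9370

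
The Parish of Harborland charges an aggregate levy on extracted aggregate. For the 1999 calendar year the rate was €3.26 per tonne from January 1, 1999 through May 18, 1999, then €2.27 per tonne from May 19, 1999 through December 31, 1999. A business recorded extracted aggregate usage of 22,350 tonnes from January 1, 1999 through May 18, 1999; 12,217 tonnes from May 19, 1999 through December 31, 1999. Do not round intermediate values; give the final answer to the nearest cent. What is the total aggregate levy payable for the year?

€100,593.59

January 1 – May 18, 1999: 22,350 tonnes at €3.26/tonne → €72,861.00
May 19 – December 31, 1999: 12,217 tonnes at €2.27/tonne → €27,732.59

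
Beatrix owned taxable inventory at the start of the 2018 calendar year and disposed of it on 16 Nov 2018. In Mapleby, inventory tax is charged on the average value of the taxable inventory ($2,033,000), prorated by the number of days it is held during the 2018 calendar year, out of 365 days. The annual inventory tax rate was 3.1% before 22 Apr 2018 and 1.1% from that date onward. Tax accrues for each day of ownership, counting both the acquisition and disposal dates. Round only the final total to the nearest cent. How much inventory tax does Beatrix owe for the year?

1 Jan – 21 Apr 2018: 111 days at 3.1% → $2,033,000 × 3.1% × 111/365 = $19,165.8986
22 Apr – 16 Nov 2018: 209 days at 1.1% → $2,033,000 × 1.1% × 209/365 = $12,805.1151
Total = $31,971.0137

$31,971.01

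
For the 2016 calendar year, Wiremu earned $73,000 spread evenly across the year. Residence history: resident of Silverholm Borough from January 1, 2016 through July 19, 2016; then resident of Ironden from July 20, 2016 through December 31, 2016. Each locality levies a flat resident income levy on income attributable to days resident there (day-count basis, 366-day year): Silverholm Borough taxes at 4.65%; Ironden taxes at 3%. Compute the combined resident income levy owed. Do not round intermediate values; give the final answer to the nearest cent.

$2,851.49

Silverholm Borough, January 1 – July 19, 2016: 201 days → $73,000 × 4.65% × 201/366 = $1,864.1926
Ironden, July 20 – December 31, 2016: 165 days → $73,000 × 3% × 165/366 = $987.2951
Total = $2,851.4877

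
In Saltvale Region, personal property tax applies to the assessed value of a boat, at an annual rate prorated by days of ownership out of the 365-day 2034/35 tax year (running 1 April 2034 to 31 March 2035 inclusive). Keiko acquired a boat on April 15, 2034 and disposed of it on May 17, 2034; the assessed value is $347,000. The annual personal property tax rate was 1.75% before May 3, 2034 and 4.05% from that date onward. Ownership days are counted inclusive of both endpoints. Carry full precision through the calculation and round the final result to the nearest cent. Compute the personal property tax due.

April 15 – May 2, 2034: 18 days at 1.75% → $347,000 × 1.75% × 18/365 = $299.4658
May 3 – May 17, 2034: 15 days at 4.05% → $347,000 × 4.05% × 15/365 = $577.5411
Total = $877.0068

$877.01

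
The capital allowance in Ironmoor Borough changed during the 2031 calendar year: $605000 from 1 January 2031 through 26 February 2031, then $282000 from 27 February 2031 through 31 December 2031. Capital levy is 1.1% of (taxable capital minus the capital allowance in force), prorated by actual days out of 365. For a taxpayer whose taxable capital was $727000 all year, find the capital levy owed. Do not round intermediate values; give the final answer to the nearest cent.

1 January – 26 February 2031: 57 days, exemption $605000 → ($727000 − $605000) × 1.1% × 57/365 = $209.5726
27 February – 31 December 2031: 308 days, exemption $282000 → ($727000 − $282000) × 1.1% × 308/365 = $4130.5753
Total = $4340.1479

$4340.15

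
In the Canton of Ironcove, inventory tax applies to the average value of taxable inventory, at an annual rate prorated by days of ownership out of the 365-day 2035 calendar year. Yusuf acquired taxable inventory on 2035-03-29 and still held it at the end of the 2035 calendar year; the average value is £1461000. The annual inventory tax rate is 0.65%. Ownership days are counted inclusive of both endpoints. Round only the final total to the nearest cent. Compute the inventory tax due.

Days held (2035-03-29 to 2035-12-31): 278 out of 365
Tax = £1461000 × 0.65% × 278/365 = £7232.9507

£7232.95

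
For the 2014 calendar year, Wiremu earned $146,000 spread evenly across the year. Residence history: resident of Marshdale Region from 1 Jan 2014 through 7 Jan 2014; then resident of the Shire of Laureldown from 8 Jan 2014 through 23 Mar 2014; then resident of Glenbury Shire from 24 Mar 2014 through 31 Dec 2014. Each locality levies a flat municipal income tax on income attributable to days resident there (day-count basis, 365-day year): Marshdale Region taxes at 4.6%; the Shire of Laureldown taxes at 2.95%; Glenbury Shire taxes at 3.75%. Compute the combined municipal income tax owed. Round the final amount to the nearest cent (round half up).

$5,258.80

Marshdale Region, 1 Jan – 7 Jan 2014: 7 days → $146,000 × 4.6% × 7/365 = $128.8000
The Shire of Laureldown, 8 Jan – 23 Mar 2014: 75 days → $146,000 × 2.95% × 75/365 = $885.0000
Glenbury Shire, 24 Mar – 31 Dec 2014: 283 days → $146,000 × 3.75% × 283/365 = $4,245.0000
Total = $5,258.8000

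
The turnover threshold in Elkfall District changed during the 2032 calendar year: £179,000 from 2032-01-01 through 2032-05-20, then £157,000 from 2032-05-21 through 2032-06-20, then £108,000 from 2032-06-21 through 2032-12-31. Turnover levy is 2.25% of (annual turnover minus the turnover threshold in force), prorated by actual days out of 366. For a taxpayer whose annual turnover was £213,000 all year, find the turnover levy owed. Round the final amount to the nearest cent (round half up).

£1,653.69

2032-01-01 to 2032-05-20: 141 days, exemption £179,000 → (£213,000 − £179,000) × 2.25% × 141/366 = £294.7131
2032-05-21 to 2032-06-20: 31 days, exemption £157,000 → (£213,000 − £157,000) × 2.25% × 31/366 = £106.7213
2032-06-21 to 2032-12-31: 194 days, exemption £108,000 → (£213,000 − £108,000) × 2.25% × 194/366 = £1,252.2541
Total = £1,653.6885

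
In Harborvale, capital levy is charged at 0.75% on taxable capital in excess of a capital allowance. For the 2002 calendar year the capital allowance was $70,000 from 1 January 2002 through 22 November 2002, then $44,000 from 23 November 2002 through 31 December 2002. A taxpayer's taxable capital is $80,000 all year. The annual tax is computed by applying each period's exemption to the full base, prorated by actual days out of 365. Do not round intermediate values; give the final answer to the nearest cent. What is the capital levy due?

$95.84

1 January – 22 November 2002: 326 days, exemption $70,000 → ($80,000 − $70,000) × 0.75% × 326/365 = $66.9863
23 November – 31 December 2002: 39 days, exemption $44,000 → ($80,000 − $44,000) × 0.75% × 39/365 = $28.8493
Total = $95.8356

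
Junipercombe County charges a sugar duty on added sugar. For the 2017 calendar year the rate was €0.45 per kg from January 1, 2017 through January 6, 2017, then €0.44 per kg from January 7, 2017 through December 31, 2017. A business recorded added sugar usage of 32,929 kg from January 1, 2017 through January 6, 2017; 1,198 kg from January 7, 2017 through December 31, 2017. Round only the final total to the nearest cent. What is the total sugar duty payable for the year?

€15,345.17

January 1 – January 6, 2017: 32,929 kg at €0.45/kg → €14,818.05
January 7 – December 31, 2017: 1,198 kg at €0.44/kg → €527.12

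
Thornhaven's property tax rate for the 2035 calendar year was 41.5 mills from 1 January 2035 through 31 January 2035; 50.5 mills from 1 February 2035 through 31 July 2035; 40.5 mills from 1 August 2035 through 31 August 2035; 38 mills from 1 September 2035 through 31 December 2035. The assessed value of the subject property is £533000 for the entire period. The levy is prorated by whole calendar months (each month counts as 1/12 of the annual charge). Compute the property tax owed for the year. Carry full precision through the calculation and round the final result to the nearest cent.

1 January – 31 January 2035: 1 month at 41.5 mills → £533000 × 4.15% × 1/12 = £1843.2917
1 February – 31 July 2035: 6 months at 50.5 mills → £533000 × 5.05% × 6/12 = £13458.2500
1 August – 31 August 2035: 1 month at 40.5 mills → £533000 × 4.05% × 1/12 = £1798.8750
1 September – 31 December 2035: 4 months at 38 mills → £533000 × 3.8% × 4/12 = £6751.3333
Total = £23851.7500

£23851.75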